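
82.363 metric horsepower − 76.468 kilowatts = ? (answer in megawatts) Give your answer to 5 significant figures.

82.363 PS = 0.0605779 MW and 76.468 kW = 0.0764680 MW.
0.0605779 − 0.0764680 ≈ -0.015890 MW.

-0.015890 megawatts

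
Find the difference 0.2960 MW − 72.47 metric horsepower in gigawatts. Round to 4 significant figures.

0.0002427 gigawatts

0.2960 MW = 0.000296000 GW and 72.47 PS = 5.33016 × 10^-5 GW.
0.000296000 − 5.33016 × 10^-5 ≈ 0.0002427 GW.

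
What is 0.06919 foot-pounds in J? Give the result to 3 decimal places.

1 foot-pound = 1.35582 J.
Then 0.06919 × 1.35582 ≈ 0.094 J.

0.094 joules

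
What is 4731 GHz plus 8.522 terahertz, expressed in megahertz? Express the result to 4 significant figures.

4731 GHz = 4.73100e+6 MHz and 8.522 THz = 8.52200e+6 MHz.
4.73100e+6 + 8.52200e+6 ≈ 1.325e+7 MHz.

1.325e+7 megahertz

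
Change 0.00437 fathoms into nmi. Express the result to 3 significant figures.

1 fathom = 0.000987473 nmi.
Thus 0.00437 × 0.000987473 ≈ 4.32e-6 nmi.

4.32e-6 nautical miles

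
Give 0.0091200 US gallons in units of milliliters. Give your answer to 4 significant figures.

1 US gal = 3785.41 milliliters.
Then 0.0091200 × 3785.41 ≈ 34.52 mL.

34.52 mL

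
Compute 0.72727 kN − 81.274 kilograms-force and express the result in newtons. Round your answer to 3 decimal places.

-69.756 newtons

0.72727 kN = 727.270 N and 81.274 kgf = 797.026 N.
727.270 − 797.026 ≈ -69.756 N.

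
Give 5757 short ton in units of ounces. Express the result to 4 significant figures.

1.842e+8 oz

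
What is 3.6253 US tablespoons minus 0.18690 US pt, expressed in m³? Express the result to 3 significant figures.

3.6253 US tbsp = 5.36065 × 10^-5 m³ and 0.18690 US pt = 8.84367 × 10^-5 m³.
5.36065 × 10^-5 − 8.84367 × 10^-5 ≈ -3.48 × 10^-5 m³.

-3.48 × 10^-5 m³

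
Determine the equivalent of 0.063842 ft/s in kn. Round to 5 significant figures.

0.037825 knots

1 ft/s = 0.592484 knots.
Then 0.063842 × 0.592484 ≈ 0.037825 kn.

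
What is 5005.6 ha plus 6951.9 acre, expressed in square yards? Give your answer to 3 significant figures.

9.35e+7 yd²

5005.6 ha = 5.98665e+7 yd² and 6951.9 acre = 3.36472e+7 yd².
5.98665e+7 + 3.36472e+7 ≈ 9.35e+7 yd².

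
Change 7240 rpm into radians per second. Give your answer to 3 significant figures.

758 rad/s

1 rpm = 0.104720 radians per second.
7240 × 0.104720 ≈ 758 rad/s.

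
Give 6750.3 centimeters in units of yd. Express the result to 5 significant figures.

73.822 yd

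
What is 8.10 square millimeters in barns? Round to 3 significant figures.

8.10e+22 barn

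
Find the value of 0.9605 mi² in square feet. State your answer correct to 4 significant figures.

2.678e+7 square feet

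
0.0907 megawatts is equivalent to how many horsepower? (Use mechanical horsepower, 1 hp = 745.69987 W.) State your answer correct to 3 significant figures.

1 MW = 1341.02 hp.
Thus 0.0907 × 1341.02 ≈ 122 hp.

122 hp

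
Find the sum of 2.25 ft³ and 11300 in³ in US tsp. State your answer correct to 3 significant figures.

2.25 ft³ = 12926.3 US tsp and 11300 in³ = 37568.8 US tsp.
12926.3 + 37568.8 ≈ 50500 US tsp.

50500 US teaspoons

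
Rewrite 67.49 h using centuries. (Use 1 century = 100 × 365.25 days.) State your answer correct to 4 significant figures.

1 h = 1.14077e-6 century.
So 67.49 × 1.14077e-6 ≈ 7.699e-5 century.

7.699e-5 centuries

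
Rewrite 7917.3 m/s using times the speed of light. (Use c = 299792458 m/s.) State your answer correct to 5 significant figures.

2.6409e-5 times the speed of light

1 m/s = 3.33564e-9 c.
Thus 7917.3 × 3.33564e-9 ≈ 2.6409e-5 c.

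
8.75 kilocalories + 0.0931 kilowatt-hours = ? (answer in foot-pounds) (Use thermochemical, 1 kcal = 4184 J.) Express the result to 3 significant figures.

274000 ft·lbf

8.75 kcal = 27002.2 ft·lbf and 0.0931 kWh = 247201 ft·lbf.
27002.2 + 247201 ≈ 274000 ft·lbf.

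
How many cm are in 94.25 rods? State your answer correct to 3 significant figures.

1 rod = 502.920 cm.
So 94.25 × 502.920 ≈ 47400 cm.

47400 centimeters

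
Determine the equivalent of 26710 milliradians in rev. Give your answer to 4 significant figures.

1 mrad = 0.000159155 rev.
So 26710 × 0.000159155 ≈ 4.251 rev.

4.251 rev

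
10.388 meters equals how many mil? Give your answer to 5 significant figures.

1 meter = 39370.1 mil.
So 10.388 × 39370.1 ≈ 408980 mil.

408980 mils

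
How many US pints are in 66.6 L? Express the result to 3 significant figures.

1 liter = 2.11338 US pt.
Thus 66.6 × 2.11338 ≈ 141 US pt.

141 US pt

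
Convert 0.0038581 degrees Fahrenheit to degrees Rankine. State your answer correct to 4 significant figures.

459.7 degrees Rankine

°R = °F + 459.67.
Applying the formula gives 459.7 °R.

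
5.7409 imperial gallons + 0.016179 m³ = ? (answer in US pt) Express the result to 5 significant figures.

5.7409 imp gal = 55.1563 US pt and 0.016179 m³ = 34.1923 US pt.
55.1563 + 34.1923 ≈ 89.349 US pt.

89.349 US pt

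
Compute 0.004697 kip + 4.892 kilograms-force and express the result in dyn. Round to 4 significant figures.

0.004697 kip = 2.08933 × 10^6 dyn and 4.892 kgf = 4.79741 × 10^6 dyn.
2.08933 × 10^6 + 4.79741 × 10^6 ≈ 6.887 × 10^6 dyn.

6.887 × 10^6 dyn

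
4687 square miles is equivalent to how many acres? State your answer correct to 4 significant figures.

3.000e+6 acres

1 square mile = 640.000 acre.
Then 4687 × 640.000 ≈ 3.000e+6 acre.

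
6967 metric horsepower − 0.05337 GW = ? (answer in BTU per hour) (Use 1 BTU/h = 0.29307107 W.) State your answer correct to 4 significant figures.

-1.646 × 10^8 BTU per hour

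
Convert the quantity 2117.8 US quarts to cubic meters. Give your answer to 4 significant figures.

2.004 cubic meters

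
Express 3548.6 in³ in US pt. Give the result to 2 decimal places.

1 cubic inch = 0.0346320 US pt.
Thus 3548.6 × 0.0346320 ≈ 122.90 US pt.

122.90 US pints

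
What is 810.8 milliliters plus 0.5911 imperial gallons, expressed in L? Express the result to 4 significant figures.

3.498 liters

810.8 mL = 0.810800 L and 0.5911 imp gal = 2.68719 L.
0.810800 + 2.68719 ≈ 3.498 L.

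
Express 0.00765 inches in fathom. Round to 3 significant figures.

0.000106 fathom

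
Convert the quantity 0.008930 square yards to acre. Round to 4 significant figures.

1 square yard = 0.000206612 acre.
Thus 0.008930 × 0.000206612 ≈ 1.845e-6 acre.

1.845e-6 acre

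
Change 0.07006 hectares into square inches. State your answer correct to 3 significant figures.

1.09 × 10^6 square inches

1 hectare = 1.55000 × 10^7 in².
0.07006 × 1.55000 × 10^7 ≈ 1.09 × 10^6 in².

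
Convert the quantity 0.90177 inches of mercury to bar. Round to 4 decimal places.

1 inch of mercury = 0.0338639 bar.
So 0.90177 × 0.0338639 ≈ 0.0305 bar.

0.0305 bar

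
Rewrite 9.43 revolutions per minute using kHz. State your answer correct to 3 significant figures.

0.000157 kHz

1 rpm = 1.66667 × 10^-5 kHz.
Then 9.43 × 1.66667 × 10^-5 ≈ 0.000157 kHz.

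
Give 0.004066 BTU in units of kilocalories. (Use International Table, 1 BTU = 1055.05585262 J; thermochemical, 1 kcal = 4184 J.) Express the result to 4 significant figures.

1 British thermal unit = 0.252164 kcal.
Then 0.004066 × 0.252164 ≈ 0.001025 kcal.

0.001025 kcal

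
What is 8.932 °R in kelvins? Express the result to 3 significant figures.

4.96 K

°R = K × 9/5.
Applying the formula gives 4.96 K.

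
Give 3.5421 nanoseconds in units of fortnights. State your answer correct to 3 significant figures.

2.93e-15 fortnights

1 ns = 8.26720e-16 fortnight.
Thus 3.5421 × 8.26720e-16 ≈ 2.93e-15 fortnight.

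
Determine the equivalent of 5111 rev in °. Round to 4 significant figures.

1.840 × 10^6 °

1 revolution = 360.000 °.
5111 × 360.000 ≈ 1.840 × 10^6 °.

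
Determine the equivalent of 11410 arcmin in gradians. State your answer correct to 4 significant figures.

1 arcminute = 0.0185185 grad.
Thus 11410 × 0.0185185 ≈ 211.3 grad.

211.3 gradians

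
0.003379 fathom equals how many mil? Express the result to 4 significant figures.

1 fathom = 72000.0 mils.
0.003379 × 72000.0 ≈ 243.3 mil.

243.3 mil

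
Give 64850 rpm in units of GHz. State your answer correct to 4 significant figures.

1 rpm = 1.66667 × 10^-11 gigahertz.
Thus 64850 × 1.66667 × 10^-11 ≈ 1.081 × 10^-6 GHz.

1.081 × 10^-6 GHz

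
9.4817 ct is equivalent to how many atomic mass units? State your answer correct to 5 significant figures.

1 carat = 1.20443 × 10^23 atomic mass units.
9.4817 × 1.20443 × 10^23 ≈ 1.1420 × 10^24 u.

1.1420 × 10^24 u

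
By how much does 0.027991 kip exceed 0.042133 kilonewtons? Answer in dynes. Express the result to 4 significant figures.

8.238 × 10^6 dyn

0.027991 kip = 1.24510 × 10^7 dyn and 0.042133 kN = 4.21330 × 10^6 dyn.
1.24510 × 10^7 − 4.21330 × 10^6 ≈ 8.238 × 10^6 dyn.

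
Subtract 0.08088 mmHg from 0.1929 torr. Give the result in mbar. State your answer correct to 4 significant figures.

0.1493 mbar

0.1929 torr = 0.257179 mbar and 0.08088 mmHg = 0.107831 mbar.
0.257179 − 0.107831 ≈ 0.1493 mbar.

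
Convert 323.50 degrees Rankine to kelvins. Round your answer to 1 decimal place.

°R = K × 9/5.
Applying the formula gives 179.7 K.

179.7 K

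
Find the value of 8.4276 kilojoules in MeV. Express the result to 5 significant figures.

5.2601e+16 megaelectronvolts

1 kJ = 6.24151e+15 MeV.
8.4276 × 6.24151e+15 ≈ 5.2601e+16 MeV.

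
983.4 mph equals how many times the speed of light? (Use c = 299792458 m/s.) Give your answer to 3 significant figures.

1 mile per hour = 1.49116e-9 times the speed of light.
Thus 983.4 × 1.49116e-9 ≈ 1.47e-6 c.

1.47e-6 c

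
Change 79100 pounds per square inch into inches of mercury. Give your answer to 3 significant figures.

1 pound per square inch = 2.03602 inches of mercury.
79100 × 2.03602 ≈ 161000 inHg.

161000 inches of mercury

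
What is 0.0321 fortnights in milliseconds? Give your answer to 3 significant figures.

3.88e+7 ms

1 fortnight = 1.20960e+9 milliseconds.
Then 0.0321 × 1.20960e+9 ≈ 3.88e+7 ms.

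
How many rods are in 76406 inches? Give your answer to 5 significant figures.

385.89 rod

1 inch = 0.00505051 rods.
Thus 76406 × 0.00505051 ≈ 385.89 rod.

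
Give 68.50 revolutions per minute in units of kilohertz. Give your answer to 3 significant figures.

1 revolution per minute = 1.66667 × 10^-5 kilohertz.
68.50 × 1.66667 × 10^-5 ≈ 0.00114 kHz.

0.00114 kilohertz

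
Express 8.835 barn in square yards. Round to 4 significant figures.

1 barn = 1.19599e-28 yd².
Thus 8.835 × 1.19599e-28 ≈ 1.057e-27 yd².

1.057e-27 square yards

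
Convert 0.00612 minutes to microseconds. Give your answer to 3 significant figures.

367000 microseconds

1 min = 6.00000e+7 μs.
So 0.00612 × 6.00000e+7 ≈ 367000 μs.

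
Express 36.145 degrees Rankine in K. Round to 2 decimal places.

°R = K × 9/5.
Applying the formula gives 20.08 K.

20.08 K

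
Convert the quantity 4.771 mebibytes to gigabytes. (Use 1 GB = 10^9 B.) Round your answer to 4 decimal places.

0.0050 GB

1 mebibyte = 0.00104858 GB.
Thus 4.771 × 0.00104858 ≈ 0.0050 GB.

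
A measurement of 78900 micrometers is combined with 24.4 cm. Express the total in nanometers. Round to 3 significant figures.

3.23 × 10^8 nm

78900 μm = 7.89000 × 10^7 nm and 24.4 cm = 2.44000 × 10^8 nm.
7.89000 × 10^7 + 2.44000 × 10^8 ≈ 3.23 × 10^8 nm.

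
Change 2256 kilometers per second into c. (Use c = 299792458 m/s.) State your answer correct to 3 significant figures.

0.00753 c

1 kilometer per second = 3.33564 × 10^-6 c.
So 2256 × 3.33564 × 10^-6 ≈ 0.00753 c.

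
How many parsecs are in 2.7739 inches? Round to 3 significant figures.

2.28 × 10^-18 pc

1 inch = 8.23158 × 10^-19 parsecs.
Thus 2.7739 × 8.23158 × 10^-19 ≈ 2.28 × 10^-18 pc.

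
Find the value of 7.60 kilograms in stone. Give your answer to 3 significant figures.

1 kg = 0.157473 st.
7.60 × 0.157473 ≈ 1.20 st.

1.20 stone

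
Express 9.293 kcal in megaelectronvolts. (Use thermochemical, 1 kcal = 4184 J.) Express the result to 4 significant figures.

2.427 × 10^17 MeV

1 kcal = 2.61145 × 10^16 MeV.
So 9.293 × 2.61145 × 10^16 ≈ 2.427 × 10^17 MeV.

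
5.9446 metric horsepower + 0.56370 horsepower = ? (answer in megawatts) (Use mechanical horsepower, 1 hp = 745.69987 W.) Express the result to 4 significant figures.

5.9446 PS = 0.00437225 MW and 0.56370 hp = 0.000420351 MW.
0.00437225 + 0.000420351 ≈ 0.004793 MW.

0.004793 MW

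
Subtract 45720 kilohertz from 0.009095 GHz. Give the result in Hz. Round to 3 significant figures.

-3.66e+7 Hz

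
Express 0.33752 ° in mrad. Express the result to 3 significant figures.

5.89 mrad

1 degree = 17.4533 mrad.
So 0.33752 × 17.4533 ≈ 5.89 mrad.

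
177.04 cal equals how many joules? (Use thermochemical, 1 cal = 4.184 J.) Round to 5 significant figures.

1 cal = 4.18400 J.
Then 177.04 × 4.18400 ≈ 740.74 J.

740.74 J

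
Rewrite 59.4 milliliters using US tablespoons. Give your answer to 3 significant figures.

1 milliliter = 0.0676280 US tbsp.
Then 59.4 × 0.0676280 ≈ 4.02 US tbsp.

4.02 US tablespoons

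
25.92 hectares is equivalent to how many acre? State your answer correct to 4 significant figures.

64.05 acres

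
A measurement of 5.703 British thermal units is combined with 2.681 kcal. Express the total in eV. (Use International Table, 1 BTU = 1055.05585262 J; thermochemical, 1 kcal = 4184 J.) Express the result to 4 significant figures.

5.703 BTU = 3.75551e+22 eV and 2.681 kcal = 7.00129e+22 eV.
3.75551e+22 + 7.00129e+22 ≈ 1.076e+23 eV.

1.076e+23 electronvolts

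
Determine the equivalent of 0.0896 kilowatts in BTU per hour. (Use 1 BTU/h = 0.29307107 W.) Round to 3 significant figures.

306 BTU/h

1 kW = 3412.14 BTU/h.
Thus 0.0896 × 3412.14 ≈ 306 BTU/h.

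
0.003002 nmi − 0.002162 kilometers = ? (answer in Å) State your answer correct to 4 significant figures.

0.003002 nmi = 5.55970e+10 Å and 0.002162 km = 2.16200e+10 Å.
5.55970e+10 − 2.16200e+10 ≈ 3.398e+10 Å.

3.398e+10 Å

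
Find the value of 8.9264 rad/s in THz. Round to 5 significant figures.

1.4207 × 10^-12 terahertz

1 rad/s = 1.59155 × 10^-13 terahertz.
8.9264 × 1.59155 × 10^-13 ≈ 1.4207 × 10^-12 THz.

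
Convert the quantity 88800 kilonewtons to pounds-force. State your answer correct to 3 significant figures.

2.00e+7 lbf

1 kilonewton = 224.809 lbf.
Then 88800 × 224.809 ≈ 2.00e+7 lbf.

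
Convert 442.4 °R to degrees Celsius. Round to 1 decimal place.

°R = (°C + 273.15) × 9/5.
Applying the formula gives -27.4 °C.

-27.4 degrees Celsius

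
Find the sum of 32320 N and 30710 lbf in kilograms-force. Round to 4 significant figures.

17230 kilograms-force

32320 N = 3295.72 kgf and 30710 lbf = 13929.8 kgf.
3295.72 + 13929.8 ≈ 17230 kgf.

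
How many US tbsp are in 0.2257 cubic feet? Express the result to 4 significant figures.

432.2 US tbsp

1 ft³ = 1915.01 US tablespoons.
0.2257 × 1915.01 ≈ 432.2 US tbsp.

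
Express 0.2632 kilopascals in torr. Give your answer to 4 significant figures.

1 kPa = 7.50062 torr.
Thus 0.2632 × 7.50062 ≈ 1.974 torr.

1.974 torr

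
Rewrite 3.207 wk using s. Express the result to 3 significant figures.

1 wk = 604800 s.
Thus 3.207 × 604800 ≈ 1.94 × 10^6 s.

1.94 × 10^6 s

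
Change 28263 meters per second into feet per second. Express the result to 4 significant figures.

92730 ft/s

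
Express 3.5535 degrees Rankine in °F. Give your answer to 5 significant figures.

°R = °F + 459.67.
Applying the formula gives -456.12 °F.

-456.12 degrees Fahrenheit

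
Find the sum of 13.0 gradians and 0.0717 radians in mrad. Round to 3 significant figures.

276 mrad

13.0 grad = 204.204 mrad and 0.0717 rad = 71.7000 mrad.
204.204 + 71.7000 ≈ 276 mrad.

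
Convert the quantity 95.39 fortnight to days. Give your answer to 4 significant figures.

1335 d

1 fortnight = 14.0000 days.
Then 95.39 × 14.0000 ≈ 1335 d.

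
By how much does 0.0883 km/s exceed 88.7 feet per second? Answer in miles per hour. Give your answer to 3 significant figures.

0.0883 km/s = 197.521 mph and 88.7 ft/s = 60.4773 mph.
197.521 − 60.4773 ≈ 137 mph.

137 mph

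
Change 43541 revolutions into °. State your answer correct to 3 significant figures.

1 revolution = 360.000 degrees.
Thus 43541 × 360.000 ≈ 1.57 × 10^7 °.

1.57 × 10^7 °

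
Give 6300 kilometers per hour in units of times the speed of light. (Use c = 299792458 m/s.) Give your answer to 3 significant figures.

1 km/h = 9.26567e-10 times the speed of light.
So 6300 × 9.26567e-10 ≈ 5.84e-6 c.

5.84e-6 times the speed of light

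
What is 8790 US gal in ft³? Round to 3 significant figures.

1 US gal = 0.133681 ft³.
Then 8790 × 0.133681 ≈ 1180 ft³.

1180 ft³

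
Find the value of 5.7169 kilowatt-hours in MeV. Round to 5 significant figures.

1.2846 × 10^20 MeV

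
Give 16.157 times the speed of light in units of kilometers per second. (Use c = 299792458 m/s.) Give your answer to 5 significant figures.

4.8437 × 10^6 kilometers per second

1 c = 299792 km/s.
16.157 × 299792 ≈ 4.8437 × 10^6 km/s.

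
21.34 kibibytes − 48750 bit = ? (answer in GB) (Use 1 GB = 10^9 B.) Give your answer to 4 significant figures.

1.576 × 10^-5 gigabytes

21.34 KiB = 2.18522 × 10^-5 GB and 48750 bit = 6.09375 × 10^-6 GB.
2.18522 × 10^-5 − 6.09375 × 10^-6 ≈ 1.576 × 10^-5 GB.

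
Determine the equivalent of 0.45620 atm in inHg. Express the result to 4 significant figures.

13.65 inches of mercury

1 atm = 29.9213 inHg.
So 0.45620 × 29.9213 ≈ 13.65 inHg.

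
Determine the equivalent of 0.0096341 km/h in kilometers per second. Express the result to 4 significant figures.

1 km/h = 0.000277778 kilometers per second.
0.0096341 × 0.000277778 ≈ 2.676 × 10^-6 km/s.

2.676 × 10^-6 kilometers per second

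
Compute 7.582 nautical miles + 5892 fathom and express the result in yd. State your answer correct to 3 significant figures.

7.582 nmi = 15356.4 yd and 5892 fathom = 11784.0 yd.
15356.4 + 11784.0 ≈ 27100 yd.

27100 yd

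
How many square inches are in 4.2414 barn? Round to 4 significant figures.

6.574e-25 square inches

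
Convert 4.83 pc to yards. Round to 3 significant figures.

1 pc = 3.37454e+16 yards.
4.83 × 3.37454e+16 ≈ 1.63e+17 yd.

1.63e+17 yd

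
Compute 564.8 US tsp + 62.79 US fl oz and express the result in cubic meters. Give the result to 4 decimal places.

0.0046 m³

564.8 US tsp = 0.00278385 m³ and 62.79 US fl oz = 0.00185692 m³.
0.00278385 + 0.00185692 ≈ 0.0046 m³.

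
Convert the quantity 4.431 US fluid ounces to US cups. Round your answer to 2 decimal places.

1 US fluid ounce = 0.125000 US cup.
Then 4.431 × 0.125000 ≈ 0.55 US cup.

0.55 US cup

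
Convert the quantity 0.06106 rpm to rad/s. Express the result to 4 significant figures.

1 rpm = 0.104720 radians per second.
So 0.06106 × 0.104720 ≈ 0.006394 rad/s.

0.006394 rad/s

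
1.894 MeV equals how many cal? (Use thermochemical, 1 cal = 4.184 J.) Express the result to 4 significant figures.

1 MeV = 3.82929e-14 calories.
So 1.894 × 3.82929e-14 ≈ 7.253e-14 cal.

7.253e-14 cal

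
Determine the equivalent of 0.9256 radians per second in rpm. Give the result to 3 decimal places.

8.839 rpm

1 rad/s = 9.54930 rpm.
Then 0.9256 × 9.54930 ≈ 8.839 rpm.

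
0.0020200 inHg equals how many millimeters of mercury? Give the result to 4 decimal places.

0.0513 millimeters of mercury

1 inch of mercury = 25.4000 mmHg.
Thus 0.0020200 × 25.4000 ≈ 0.0513 mmHg.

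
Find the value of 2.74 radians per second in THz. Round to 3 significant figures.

4.36 × 10^-13 THz

1 radian per second = 1.59155 × 10^-13 THz.
2.74 × 1.59155 × 10^-13 ≈ 4.36 × 10^-13 THz.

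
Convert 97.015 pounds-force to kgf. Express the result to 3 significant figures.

44.0 kilograms-force

1 lbf = 0.453592 kilograms-force.
Then 97.015 × 0.453592 ≈ 44.0 kgf.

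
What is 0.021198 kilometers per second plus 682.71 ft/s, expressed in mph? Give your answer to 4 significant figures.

512.9 mph

0.021198 km/s = 47.4186 mph and 682.71 ft/s = 465.484 mph.
47.4186 + 465.484 ≈ 512.9 mph.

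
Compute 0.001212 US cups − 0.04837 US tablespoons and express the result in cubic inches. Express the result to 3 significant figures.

-0.0261 cubic inches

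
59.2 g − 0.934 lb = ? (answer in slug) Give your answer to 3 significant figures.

-0.0250 slugs

59.2 g = 0.00405649 slug and 0.934 lb = 0.0290296 slug.
0.00405649 − 0.0290296 ≈ -0.0250 slug.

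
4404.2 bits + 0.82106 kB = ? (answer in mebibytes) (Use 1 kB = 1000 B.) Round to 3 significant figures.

4404.2 bit = 0.000525022 MiB and 0.82106 kB = 0.000783024 MiB.
0.000525022 + 0.000783024 ≈ 0.00131 MiB.

0.00131 mebibytes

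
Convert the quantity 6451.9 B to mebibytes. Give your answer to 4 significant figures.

0.006153 MiB

1 B = 9.53674 × 10^-7 MiB.
6451.9 × 9.53674 × 10^-7 ≈ 0.006153 MiB.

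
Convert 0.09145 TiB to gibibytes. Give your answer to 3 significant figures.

1 TiB = 1024.00 gibibytes.
Then 0.09145 × 1024.00 ≈ 93.6 GiB.

93.6 gibibytes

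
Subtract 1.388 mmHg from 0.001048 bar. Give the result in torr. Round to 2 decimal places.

0.001048 bar = 0.786065 torr and 1.388 mmHg = 1.38800 torr.
0.786065 − 1.38800 ≈ -0.60 torr.

-0.60 torr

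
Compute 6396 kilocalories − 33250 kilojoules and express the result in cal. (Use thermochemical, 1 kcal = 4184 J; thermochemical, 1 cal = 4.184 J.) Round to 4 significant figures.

-1.551e+6 cal

6396 kcal = 6.39600e+6 cal and 33250 kJ = 7.94694e+6 cal.
6.39600e+6 − 7.94694e+6 ≈ -1.551e+6 cal.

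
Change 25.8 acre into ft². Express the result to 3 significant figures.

1.12e+6 square feet

1 acre = 43560.0 square feet.
Then 25.8 × 43560.0 ≈ 1.12e+6 ft².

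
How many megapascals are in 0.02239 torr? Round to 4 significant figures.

2.985e-6 MPa

1 torr = 0.000133322 MPa.
0.02239 × 0.000133322 ≈ 2.985e-6 MPa.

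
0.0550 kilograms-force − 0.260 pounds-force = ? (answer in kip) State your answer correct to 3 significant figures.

-0.000139 kip

0.0550 kgf = 0.000121254 kip and 0.260 lbf = 0.000260000 kip.
0.000121254 − 0.000260000 ≈ -0.000139 kip.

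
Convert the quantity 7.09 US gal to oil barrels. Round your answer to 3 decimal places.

1 US gallon = 0.0238095 oil barrels.
7.09 × 0.0238095 ≈ 0.169 bbl.

0.169 bbl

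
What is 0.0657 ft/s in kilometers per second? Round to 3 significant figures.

1 ft/s = 0.000304800 kilometers per second.
So 0.0657 × 0.000304800 ≈ 2.00e-5 km/s.

2.00e-5 km/s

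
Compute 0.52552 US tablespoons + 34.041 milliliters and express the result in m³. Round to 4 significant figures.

4.181 × 10^-5 m³

0.52552 US tbsp = 7.77074 × 10^-6 m³ and 34.041 mL = 3.40410 × 10^-5 m³.
7.77074 × 10^-6 + 3.40410 × 10^-5 ≈ 4.181 × 10^-5 m³.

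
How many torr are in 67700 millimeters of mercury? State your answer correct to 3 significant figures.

67700 torr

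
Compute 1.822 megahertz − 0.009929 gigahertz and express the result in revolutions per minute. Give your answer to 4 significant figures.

-4.864 × 10^8 rpm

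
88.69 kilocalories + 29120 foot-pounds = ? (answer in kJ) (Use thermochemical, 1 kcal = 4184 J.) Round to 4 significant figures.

410.6 kJ

88.69 kcal = 371.079 kJ and 29120 ft·lbf = 39.4814 kJ.
371.079 + 39.4814 ≈ 410.6 kJ.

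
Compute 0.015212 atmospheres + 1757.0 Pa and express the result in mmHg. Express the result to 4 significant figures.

24.74 millimeters of mercury

0.015212 atm = 11.5611 mmHg and 1757.0 Pa = 13.1786 mmHg.
11.5611 + 13.1786 ≈ 24.74 mmHg.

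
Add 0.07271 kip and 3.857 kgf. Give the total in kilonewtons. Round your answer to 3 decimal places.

0.07271 kip = 0.323430 kN and 3.857 kgf = 0.0378242 kN.
0.323430 + 0.0378242 ≈ 0.361 kN.

0.361 kN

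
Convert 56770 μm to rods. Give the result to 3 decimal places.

1 micrometer = 1.98839 × 10^-7 rods.
56770 × 1.98839 × 10^-7 ≈ 0.011 rod.

0.011 rods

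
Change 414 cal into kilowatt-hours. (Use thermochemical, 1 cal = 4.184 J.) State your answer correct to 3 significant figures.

1 cal = 1.16222 × 10^-6 kilowatt-hours.
So 414 × 1.16222 × 10^-6 ≈ 0.000481 kWh.

0.000481 kWh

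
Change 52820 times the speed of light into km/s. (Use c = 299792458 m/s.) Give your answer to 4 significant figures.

1 speed of light = 299792 kilometers per second.
Then 52820 × 299792 ≈ 1.584e+10 km/s.

1.584e+10 km/s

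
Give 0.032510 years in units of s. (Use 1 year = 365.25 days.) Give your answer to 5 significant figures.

1 year = 3.15576 × 10^7 seconds.
So 0.032510 × 3.15576 × 10^7 ≈ 1.0259 × 10^6 s.

1.0259 × 10^6 seconds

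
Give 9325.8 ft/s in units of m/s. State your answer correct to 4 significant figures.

1 foot per second = 0.304800 m/s.
Then 9325.8 × 0.304800 ≈ 2843 m/s.

2843 meters per second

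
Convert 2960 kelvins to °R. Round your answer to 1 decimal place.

5328.0 degrees Rankine

°R = K × 9/5.
Applying the formula gives 5328.0 °R.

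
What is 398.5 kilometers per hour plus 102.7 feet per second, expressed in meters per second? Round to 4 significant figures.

398.5 km/h = 110.694 m/s and 102.7 ft/s = 31.3030 m/s.
110.694 + 31.3030 ≈ 142.0 m/s.

142.0 m/s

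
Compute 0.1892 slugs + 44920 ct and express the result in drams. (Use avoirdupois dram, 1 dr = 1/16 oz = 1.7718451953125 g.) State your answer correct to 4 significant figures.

6629 drams

0.1892 slug = 1558.36 dr and 44920 ct = 5070.42 dr.
1558.36 + 5070.42 ≈ 6629 dr.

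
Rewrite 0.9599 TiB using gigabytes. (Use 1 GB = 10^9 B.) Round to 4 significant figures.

1 TiB = 1099.51 gigabytes.
Thus 0.9599 × 1099.51 ≈ 1055 GB.

1055 GB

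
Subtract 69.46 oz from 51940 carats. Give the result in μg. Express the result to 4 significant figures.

8.419e+9 micrograms

51940 ct = 1.03880e+10 μg and 69.46 oz = 1.96916e+9 μg.
1.03880e+10 − 1.96916e+9 ≈ 8.419e+9 μg.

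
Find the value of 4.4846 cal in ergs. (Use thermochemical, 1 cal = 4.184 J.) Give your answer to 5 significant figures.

1.8764 × 10^8 ergs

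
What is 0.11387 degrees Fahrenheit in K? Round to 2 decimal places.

K = (°F + 459.67) × 5/9.
Applying the formula gives 255.44 K.

255.44 K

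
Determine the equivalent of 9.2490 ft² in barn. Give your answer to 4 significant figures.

8.593 × 10^27 barns

1 ft² = 9.29030 × 10^26 barn.
So 9.2490 × 9.29030 × 10^26 ≈ 8.593 × 10^27 barn.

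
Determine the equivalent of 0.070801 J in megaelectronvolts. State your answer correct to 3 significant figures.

1 J = 6.24151 × 10^12 MeV.
So 0.070801 × 6.24151 × 10^12 ≈ 4.42 × 10^11 MeV.

4.42 × 10^11 megaelectronvolts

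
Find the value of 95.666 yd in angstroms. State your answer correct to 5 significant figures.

8.7477 × 10^11 angstroms

1 yd = 9.14400 × 10^9 angstroms.
Thus 95.666 × 9.14400 × 10^9 ≈ 8.7477 × 10^11 Å.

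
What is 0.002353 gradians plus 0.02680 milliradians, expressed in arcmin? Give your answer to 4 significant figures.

0.2192 arcmin

0.002353 grad = 0.127062 arcmin and 0.02680 mrad = 0.0921316 arcmin.
0.127062 + 0.0921316 ≈ 0.2192 arcmin.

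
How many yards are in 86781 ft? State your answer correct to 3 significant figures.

28900 yd

1 foot = 0.333333 yd.
Then 86781 × 0.333333 ≈ 28900 yd.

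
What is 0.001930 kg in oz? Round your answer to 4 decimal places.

1 kg = 35.2740 ounces.
Thus 0.001930 × 35.2740 ≈ 0.0681 oz.

0.0681 oz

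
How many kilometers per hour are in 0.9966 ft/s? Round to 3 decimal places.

1 ft/s = 1.09728 kilometers per hour.
Thus 0.9966 × 1.09728 ≈ 1.094 km/h.

1.094 kilometers per hour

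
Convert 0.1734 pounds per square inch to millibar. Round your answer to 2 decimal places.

11.96 mbar

1 pound per square inch = 68.9476 mbar.
Then 0.1734 × 68.9476 ≈ 11.96 mbar.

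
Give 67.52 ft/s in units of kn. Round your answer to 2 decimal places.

40.00 kn

1 ft/s = 0.592484 kn.
Then 67.52 × 0.592484 ≈ 40.00 kn.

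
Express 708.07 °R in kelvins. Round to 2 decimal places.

°R = K × 9/5.
Applying the formula gives 393.37 K.

393.37 K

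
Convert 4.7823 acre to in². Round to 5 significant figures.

1 acre = 6.27264 × 10^6 square inches.
So 4.7823 × 6.27264 × 10^6 ≈ 2.9998 × 10^7 in².

2.9998 × 10^7 in²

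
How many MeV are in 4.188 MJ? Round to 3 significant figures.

2.61e+19 MeV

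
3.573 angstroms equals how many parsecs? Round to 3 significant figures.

1.16 × 10^-26 pc

1 Å = 3.24078 × 10^-27 pc.
So 3.573 × 3.24078 × 10^-27 ≈ 1.16 × 10^-26 pc.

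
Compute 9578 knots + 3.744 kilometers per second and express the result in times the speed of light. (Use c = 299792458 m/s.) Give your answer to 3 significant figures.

2.89 × 10^-5 c

9578 kn = 1.64359 × 10^-5 c and 3.744 km/s = 1.24886 × 10^-5 c.
1.64359 × 10^-5 + 1.24886 × 10^-5 ≈ 2.89 × 10^-5 c.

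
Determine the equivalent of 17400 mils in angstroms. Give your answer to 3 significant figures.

4.42e+9 Å

1 mil = 254000 Å.
So 17400 × 254000 ≈ 4.42e+9 Å.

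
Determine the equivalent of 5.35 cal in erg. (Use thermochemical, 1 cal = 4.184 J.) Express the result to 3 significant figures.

1 cal = 4.18400 × 10^7 ergs.
Then 5.35 × 4.18400 × 10^7 ≈ 2.24 × 10^8 erg.

2.24 × 10^8 erg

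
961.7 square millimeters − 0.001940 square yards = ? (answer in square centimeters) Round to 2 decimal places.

961.7 mm² = 9.61700 cm² and 0.001940 yd² = 16.2209 cm².
9.61700 − 16.2209 ≈ -6.60 cm².

-6.60 cm²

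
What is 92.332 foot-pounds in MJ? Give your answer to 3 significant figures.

0.000125 MJ

1 ft·lbf = 1.35582 × 10^-6 megajoules.
Then 92.332 × 1.35582 × 10^-6 ≈ 0.000125 MJ.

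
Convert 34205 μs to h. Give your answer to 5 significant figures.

1 μs = 2.77778e-10 h.
Then 34205 × 2.77778e-10 ≈ 9.5014e-6 h.

9.5014e-6 h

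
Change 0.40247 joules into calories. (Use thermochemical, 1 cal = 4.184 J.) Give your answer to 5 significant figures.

0.096193 cal

1 J = 0.239006 cal.
So 0.40247 × 0.239006 ≈ 0.096193 cal.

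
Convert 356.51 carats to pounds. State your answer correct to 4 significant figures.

0.1572 lb

1 carat = 0.000440925 pounds.
Thus 356.51 × 0.000440925 ≈ 0.1572 lb.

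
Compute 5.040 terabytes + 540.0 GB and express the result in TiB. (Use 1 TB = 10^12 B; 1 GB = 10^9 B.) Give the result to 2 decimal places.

5.07 tebibytes

5.040 TB = 4.58385 TiB and 540.0 GB = 0.491127 TiB.
4.58385 + 0.491127 ≈ 5.07 TiB.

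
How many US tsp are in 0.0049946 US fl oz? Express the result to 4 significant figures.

0.02997 US tsp

1 US fluid ounce = 6.00000 US tsp.
Then 0.0049946 × 6.00000 ≈ 0.02997 US tsp.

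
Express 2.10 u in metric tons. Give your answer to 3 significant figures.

3.49 × 10^-30 metric tons

1 atomic mass unit = 1.66054 × 10^-30 t.
2.10 × 1.66054 × 10^-30 ≈ 3.49 × 10^-30 t.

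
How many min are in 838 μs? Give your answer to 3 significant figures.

1.40 × 10^-5 minutes

1 μs = 1.66667 × 10^-8 min.
Then 838 × 1.66667 × 10^-8 ≈ 1.40 × 10^-5 min.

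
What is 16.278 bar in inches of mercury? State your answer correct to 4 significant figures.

1 bar = 29.5300 inches of mercury.
So 16.278 × 29.5300 ≈ 480.7 inHg.

480.7 inches of mercury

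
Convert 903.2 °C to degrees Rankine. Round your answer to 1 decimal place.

°R = (°C + 273.15) × 9/5.
Applying the formula gives 2117.4 °R.

2117.4 degrees Rankine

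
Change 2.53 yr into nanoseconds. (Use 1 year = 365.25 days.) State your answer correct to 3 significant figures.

1 yr = 3.15576e+16 ns.
Then 2.53 × 3.15576e+16 ≈ 7.98e+16 ns.

7.98e+16 nanoseconds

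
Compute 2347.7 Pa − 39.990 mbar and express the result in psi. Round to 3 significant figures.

2347.7 Pa = 0.340505 psi and 39.990 mbar = 0.580006 psi.
0.340505 − 0.580006 ≈ -0.240 psi.

-0.240 psi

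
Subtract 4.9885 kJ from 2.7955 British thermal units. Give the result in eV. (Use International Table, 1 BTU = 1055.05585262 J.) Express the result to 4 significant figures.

-1.273e+22 eV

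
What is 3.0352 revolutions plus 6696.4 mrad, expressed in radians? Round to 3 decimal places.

25.767 rad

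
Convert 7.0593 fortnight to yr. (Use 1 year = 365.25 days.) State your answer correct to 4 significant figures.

0.2706 years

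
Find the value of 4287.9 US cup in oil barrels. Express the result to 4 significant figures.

1 US cup = 0.00148810 bbl.
So 4287.9 × 0.00148810 ≈ 6.381 bbl.

6.381 bbl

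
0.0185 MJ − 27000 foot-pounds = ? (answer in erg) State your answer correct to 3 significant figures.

-1.81e+11 erg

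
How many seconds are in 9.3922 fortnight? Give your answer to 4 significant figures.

1.136e+7 s

1 fortnight = 1.20960e+6 s.
9.3922 × 1.20960e+6 ≈ 1.136e+7 s.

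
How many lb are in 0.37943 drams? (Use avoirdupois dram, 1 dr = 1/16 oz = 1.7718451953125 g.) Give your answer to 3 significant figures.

0.00148 pounds

1 dram = 0.00390625 lb.
Then 0.37943 × 0.00390625 ≈ 0.00148 lb.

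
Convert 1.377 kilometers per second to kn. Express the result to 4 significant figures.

2677 kn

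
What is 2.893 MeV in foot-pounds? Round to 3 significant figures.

3.42 × 10^-13 ft·lbf

1 MeV = 1.18170 × 10^-13 ft·lbf.
2.893 × 1.18170 × 10^-13 ≈ 3.42 × 10^-13 ft·lbf.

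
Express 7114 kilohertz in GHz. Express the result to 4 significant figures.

0.007114 GHz

1 kilohertz = 1.00000e-6 gigahertz.
7114 × 1.00000e-6 ≈ 0.007114 GHz.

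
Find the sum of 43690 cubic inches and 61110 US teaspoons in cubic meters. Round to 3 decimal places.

43690 in³ = 0.715951 m³ and 61110 US tsp = 0.301206 m³.
0.715951 + 0.301206 ≈ 1.017 m³.

1.017 m³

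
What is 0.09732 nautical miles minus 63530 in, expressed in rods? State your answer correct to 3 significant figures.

-285 rod

0.09732 nmi = 35.8380 rod and 63530 in = 320.859 rod.
35.8380 − 320.859 ≈ -285 rod.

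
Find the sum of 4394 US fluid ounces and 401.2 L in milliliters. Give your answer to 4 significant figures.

531100 milliliters

4394 US fl oz = 129946 mL and 401.2 L = 401200 mL.
129946 + 401200 ≈ 531100 mL.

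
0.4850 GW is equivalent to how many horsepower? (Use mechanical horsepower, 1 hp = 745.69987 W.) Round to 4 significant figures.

650400 hp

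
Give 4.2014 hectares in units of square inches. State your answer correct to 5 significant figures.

6.5122e+7 in²

1 ha = 1.55000e+7 in².
4.2014 × 1.55000e+7 ≈ 6.5122e+7 in².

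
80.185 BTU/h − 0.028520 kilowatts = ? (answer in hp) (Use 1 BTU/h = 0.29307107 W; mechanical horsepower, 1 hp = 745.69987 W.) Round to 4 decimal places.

-0.0067 horsepower

80.185 BTU/h = 0.0315139 hp and 0.028520 kW = 0.0382460 hp.
0.0315139 − 0.0382460 ≈ -0.0067 hp.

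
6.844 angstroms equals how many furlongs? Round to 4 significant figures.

3.402 × 10^-12 furlong

1 angstrom = 4.97097 × 10^-13 furlong.
So 6.844 × 4.97097 × 10^-13 ≈ 3.402 × 10^-12 furlong.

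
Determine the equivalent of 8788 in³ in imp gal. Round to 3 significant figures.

1 cubic inch = 0.00360465 imp gal.
8788 × 0.00360465 ≈ 31.7 imp gal.

31.7 imperial gallons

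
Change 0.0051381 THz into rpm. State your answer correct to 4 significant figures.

1 THz = 6.00000e+13 revolutions per minute.
Thus 0.0051381 × 6.00000e+13 ≈ 3.083e+11 rpm.

3.083e+11 rpm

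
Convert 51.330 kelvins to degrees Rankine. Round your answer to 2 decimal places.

92.39 °R

°R = K × 9/5.
Applying the formula gives 92.39 °R.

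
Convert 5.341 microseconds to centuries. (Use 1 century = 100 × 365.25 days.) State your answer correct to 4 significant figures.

1.692 × 10^-15 century

1 μs = 3.16881 × 10^-16 century.
So 5.341 × 3.16881 × 10^-16 ≈ 1.692 × 10^-15 century.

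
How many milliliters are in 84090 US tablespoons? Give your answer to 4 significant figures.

1 US tbsp = 14.7868 mL.
Then 84090 × 14.7868 ≈ 1.243 × 10^6 mL.

1.243 × 10^6 milliliters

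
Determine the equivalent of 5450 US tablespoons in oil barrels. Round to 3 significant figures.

0.507 oil barrels

1 US tbsp = 9.30060e-5 bbl.
5450 × 9.30060e-5 ≈ 0.507 bbl.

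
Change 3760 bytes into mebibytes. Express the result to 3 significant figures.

0.00359 MiB

1 byte = 9.53674e-7 mebibytes.
3760 × 9.53674e-7 ≈ 0.00359 MiB.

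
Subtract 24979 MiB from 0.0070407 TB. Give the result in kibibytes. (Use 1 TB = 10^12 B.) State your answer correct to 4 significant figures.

-1.870e+7 KiB

0.0070407 TB = 6.87568e+6 KiB and 24979 MiB = 2.55785e+7 KiB.
6.87568e+6 − 2.55785e+7 ≈ -1.870e+7 KiB.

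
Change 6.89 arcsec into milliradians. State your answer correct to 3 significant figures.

0.0334 milliradians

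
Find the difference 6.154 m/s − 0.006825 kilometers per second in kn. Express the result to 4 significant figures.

-1.304 kn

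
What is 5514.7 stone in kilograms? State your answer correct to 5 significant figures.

35020 kg

1 stone = 6.35029 kg.
5514.7 × 6.35029 ≈ 35020 kg.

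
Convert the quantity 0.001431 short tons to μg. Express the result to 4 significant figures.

1.298 × 10^9 micrograms

1 short ton = 9.07185 × 10^11 μg.
Then 0.001431 × 9.07185 × 10^11 ≈ 1.298 × 10^9 μg.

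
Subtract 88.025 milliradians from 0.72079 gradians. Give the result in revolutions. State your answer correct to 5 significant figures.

-0.012208 rev

0.72079 grad = 0.001801975 rev and 88.025 mrad = 0.01400961 rev.
0.001801975 − 0.01400961 ≈ -0.012208 rev.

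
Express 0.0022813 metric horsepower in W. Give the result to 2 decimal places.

1.68 watts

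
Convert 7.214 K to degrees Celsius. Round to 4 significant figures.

K = °C + 273.15.
Applying the formula gives -265.9 °C.

-265.9 °C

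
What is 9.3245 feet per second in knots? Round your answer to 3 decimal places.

5.525 kn

1 ft/s = 0.592484 knots.
9.3245 × 0.592484 ≈ 5.525 kn.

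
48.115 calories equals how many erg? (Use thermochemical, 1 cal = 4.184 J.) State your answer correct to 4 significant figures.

1 cal = 4.18400e+7 ergs.
So 48.115 × 4.18400e+7 ≈ 2.013e+9 erg.

2.013e+9 erg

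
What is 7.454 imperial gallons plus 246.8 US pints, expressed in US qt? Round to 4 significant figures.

159.2 US qt

7.454 imp gal = 35.8075 US qt and 246.8 US pt = 123.400 US qt.
35.8075 + 123.400 ≈ 159.2 US qt.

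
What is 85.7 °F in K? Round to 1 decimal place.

303.0 K

K = (°F + 459.67) × 5/9.
Applying the formula gives 303.0 K.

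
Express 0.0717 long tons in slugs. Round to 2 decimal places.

4.99 slug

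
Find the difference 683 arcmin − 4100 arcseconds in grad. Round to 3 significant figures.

683 arcmin = 12.6481 grad and 4100 arcsec = 1.26543 grad.
12.6481 − 1.26543 ≈ 11.4 grad.

11.4 grad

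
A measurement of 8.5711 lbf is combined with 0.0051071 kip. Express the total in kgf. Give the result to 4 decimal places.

8.5711 lbf = 3.88779 kgf and 0.0051071 kip = 2.31654 kgf.
3.88779 + 2.31654 ≈ 6.2043 kgf.

6.2043 kilograms-force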